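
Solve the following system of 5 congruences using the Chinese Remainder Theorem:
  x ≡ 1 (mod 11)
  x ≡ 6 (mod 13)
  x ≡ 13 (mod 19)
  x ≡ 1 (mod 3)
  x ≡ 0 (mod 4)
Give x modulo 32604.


Product of moduli M = 11 · 13 · 19 · 3 · 4 = 32604.
Merge one congruence at a time:
  Start: x ≡ 1 (mod 11).
  Combine with x ≡ 6 (mod 13); new modulus lcm = 143.
    Write x = 1 + 11·t and substitute into x ≡ 6 (mod 13): 11·t ≡ 6 − 1 = 5 (mod 13).
    The inverse of 11 mod 13 is 6 (since 11·6 = 66 = 5·13 + 1), so t ≡ 6·5 = 30 ≡ 4 (mod 13).
    Then x = 1 + 11·4 = 45, valid modulo lcm(11, 13) = 143: x ≡ 45 (mod 143).
  Combine with x ≡ 13 (mod 19); new modulus lcm = 2717.
    Write x = 45 + 143·t and substitute into x ≡ 13 (mod 19): 143·t ≡ 13 − 45 = -32 (mod 19).
    Reduce coefficients mod 19: 10·t ≡ 6 (mod 19).
    The inverse of 10 mod 19 is 2 (since 10·2 = 20 = 1·19 + 1), so t ≡ 2·6 = 12 ≡ 12 (mod 19).
    Then x = 45 + 143·12 = 1761, valid modulo lcm(143, 19) = 2717: x ≡ 1761 (mod 2717).
  Combine with x ≡ 1 (mod 3); new modulus lcm = 8151.
    Write x = 1761 + 2717·t and substitute into x ≡ 1 (mod 3): 2717·t ≡ 1 − 1761 = -1760 (mod 3).
    Reduce coefficients mod 3: 2·t ≡ 1 (mod 3).
    The inverse of 2 mod 3 is 2 (since 2·2 = 4 = 1·3 + 1), so t ≡ 2·1 = 2 ≡ 2 (mod 3).
    Then x = 1761 + 2717·2 = 7195, valid modulo lcm(2717, 3) = 8151: x ≡ 7195 (mod 8151).
  Combine with x ≡ 0 (mod 4); new modulus lcm = 32604.
    Write x = 7195 + 8151·t and substitute into x ≡ 0 (mod 4): 8151·t ≡ 0 − 7195 = -7195 (mod 4).
    Reduce coefficients mod 4: 3·t ≡ 1 (mod 4).
    The inverse of 3 mod 4 is 3 (since 3·3 = 9 = 2·4 + 1), so t ≡ 3·1 = 3 ≡ 3 (mod 4).
    Then x = 7195 + 8151·3 = 31648, valid modulo lcm(8151, 4) = 32604: x ≡ 31648 (mod 32604).
Verify against each original: 31648 mod 11 = 1, 31648 mod 13 = 6, 31648 mod 19 = 13, 31648 mod 3 = 1, 31648 mod 4 = 0.

x ≡ 31648 (mod 32604).


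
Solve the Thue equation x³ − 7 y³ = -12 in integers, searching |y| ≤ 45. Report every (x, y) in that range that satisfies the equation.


The equation is x³ - 7y³ = -12. For fixed y, x³ = 7·y³ − 12, so a solution requires the RHS to be a perfect cube.
Strategy: iterate y from -45 to 45, compute RHS = 7·y³ − 12, and check whether it is a (positive or negative) perfect cube.
Check small values of y:
  y = 0: RHS = -12 is not a perfect cube.
  y = 1: RHS = -5 is not a perfect cube.
  y = -1: RHS = -19 is not a perfect cube.
  y = 2: RHS = 44 is not a perfect cube.
  y = -2: RHS = -68 is not a perfect cube.
  y = 3: RHS = 177 is not a perfect cube.
  y = -3: RHS = -201 is not a perfect cube.
Continuing the search up to |y| = 45 finds no solutions either.
No (x, y) in the scanned range satisfies the equation.

No integer solutions with |y| ≤ 45.


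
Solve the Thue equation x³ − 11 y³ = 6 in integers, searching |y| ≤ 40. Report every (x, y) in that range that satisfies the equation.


The equation is x³ - 11y³ = 6. For fixed y, x³ = 11·y³ + 6, so a solution requires the RHS to be a perfect cube.
Strategy: iterate y from -40 to 40, compute RHS = 11·y³ + 6, and check whether it is a (positive or negative) perfect cube.
Check small values of y:
  y = 0: RHS = 6 is not a perfect cube.
  y = 1: RHS = 17 is not a perfect cube.
  y = -1: RHS = -5 is not a perfect cube.
  y = 2: RHS = 94 is not a perfect cube.
  y = -2: RHS = -82 is not a perfect cube.
  y = 3: RHS = 303 is not a perfect cube.
  y = -3: RHS = -291 is not a perfect cube.
Continuing the search up to |y| = 40 finds no solutions either.
No (x, y) in the scanned range satisfies the equation.

No integer solutions with |y| ≤ 40.


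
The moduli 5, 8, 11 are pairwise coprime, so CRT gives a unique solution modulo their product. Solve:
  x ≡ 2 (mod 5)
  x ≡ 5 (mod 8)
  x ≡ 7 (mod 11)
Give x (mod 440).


Moduli 5, 8, 11 are pairwise coprime; by CRT there is a unique solution modulo M = 5 · 8 · 11 = 440.
Solve pairwise, accumulating the modulus:
  Start with x ≡ 2 (mod 5).
  Combine with x ≡ 5 (mod 8): since gcd(5, 8) = 1, we get a unique residue mod 40.
    Write x = 2 + 5·t and substitute into x ≡ 5 (mod 8): 5·t ≡ 5 − 2 = 3 (mod 8).
    The inverse of 5 mod 8 is 5 (since 5·5 = 25 = 3·8 + 1), so t ≡ 5·3 = 15 ≡ 7 (mod 8).
    Then x = 2 + 5·7 = 37, valid modulo lcm(5, 8) = 40: x ≡ 37 (mod 40).
  Combine with x ≡ 7 (mod 11): since gcd(40, 11) = 1, we get a unique residue mod 440.
    Write x = 37 + 40·t and substitute into x ≡ 7 (mod 11): 40·t ≡ 7 − 37 = -30 (mod 11).
    Reduce coefficients mod 11: 7·t ≡ 3 (mod 11).
    The inverse of 7 mod 11 is 8 (since 7·8 = 56 = 5·11 + 1), so t ≡ 8·3 = 24 ≡ 2 (mod 11).
    Then x = 37 + 40·2 = 117, valid modulo lcm(40, 11) = 440: x ≡ 117 (mod 440).
Verify: 117 mod 5 = 2 ✓, 117 mod 8 = 5 ✓, 117 mod 11 = 7 ✓.

x ≡ 117 (mod 440).


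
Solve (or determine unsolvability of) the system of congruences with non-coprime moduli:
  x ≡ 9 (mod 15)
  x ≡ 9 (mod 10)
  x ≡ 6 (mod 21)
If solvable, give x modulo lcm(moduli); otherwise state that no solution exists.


Moduli 15, 10, 21 are not pairwise coprime, so CRT works modulo lcm(m_i) when all pairwise compatibility conditions hold.
Pairwise compatibility: gcd(m_i, m_j) must divide a_i - a_j for every pair.
Merge one congruence at a time:
  Start: x ≡ 9 (mod 15).
  Combine with x ≡ 9 (mod 10): gcd(15, 10) = 5; 9 - 9 = 0, which IS divisible by 5, so compatible.
    Write x = 9 + 15·t and substitute into x ≡ 9 (mod 10): 15·t ≡ 9 − 9 = 0 (mod 10).
    Divide the congruence (and modulus) by g = 5: 3·t ≡ 0 (mod 2).
    Reduce coefficients mod 2: 1·t ≡ 0 (mod 2).
    So t ≡ 0 (mod 2).
    Then x = 9 + 15·0 = 9, valid modulo lcm(15, 10) = 30: x ≡ 9 (mod 30).
  Combine with x ≡ 6 (mod 21): gcd(30, 21) = 3; 6 - 9 = -3, which IS divisible by 3, so compatible.
    Write x = 9 + 30·t and substitute into x ≡ 6 (mod 21): 30·t ≡ 6 − 9 = -3 (mod 21).
    Divide the congruence (and modulus) by g = 3: 10·t ≡ -1 (mod 7).
    Reduce coefficients mod 7: 3·t ≡ 6 (mod 7).
    The inverse of 3 mod 7 is 5 (since 3·5 = 15 = 2·7 + 1), so t ≡ 5·6 = 30 ≡ 2 (mod 7).
    Then x = 9 + 30·2 = 69, valid modulo lcm(30, 21) = 210: x ≡ 69 (mod 210).
Verify: 69 mod 15 = 9, 69 mod 10 = 9, 69 mod 21 = 6.

x ≡ 69 (mod 210).


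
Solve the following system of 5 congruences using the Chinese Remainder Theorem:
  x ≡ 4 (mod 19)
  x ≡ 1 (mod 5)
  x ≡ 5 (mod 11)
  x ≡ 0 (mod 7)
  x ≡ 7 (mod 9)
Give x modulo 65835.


Product of moduli M = 19 · 5 · 11 · 7 · 9 = 65835.
Merge one congruence at a time:
  Start: x ≡ 4 (mod 19).
  Combine with x ≡ 1 (mod 5); new modulus lcm = 95.
    Write x = 4 + 19·t and substitute into x ≡ 1 (mod 5): 19·t ≡ 1 − 4 = -3 (mod 5).
    Reduce coefficients mod 5: 4·t ≡ 2 (mod 5).
    The inverse of 4 mod 5 is 4 (since 4·4 = 16 = 3·5 + 1), so t ≡ 4·2 = 8 ≡ 3 (mod 5).
    Then x = 4 + 19·3 = 61, valid modulo lcm(19, 5) = 95: x ≡ 61 (mod 95).
  Combine with x ≡ 5 (mod 11); new modulus lcm = 1045.
    Write x = 61 + 95·t and substitute into x ≡ 5 (mod 11): 95·t ≡ 5 − 61 = -56 (mod 11).
    Reduce coefficients mod 11: 7·t ≡ 10 (mod 11).
    The inverse of 7 mod 11 is 8 (since 7·8 = 56 = 5·11 + 1), so t ≡ 8·10 = 80 ≡ 3 (mod 11).
    Then x = 61 + 95·3 = 346, valid modulo lcm(95, 11) = 1045: x ≡ 346 (mod 1045).
  Combine with x ≡ 0 (mod 7); new modulus lcm = 7315.
    Write x = 346 + 1045·t and substitute into x ≡ 0 (mod 7): 1045·t ≡ 0 − 346 = -346 (mod 7).
    Reduce coefficients mod 7: 2·t ≡ 4 (mod 7).
    The inverse of 2 mod 7 is 4 (since 2·4 = 8 = 1·7 + 1), so t ≡ 4·4 = 16 ≡ 2 (mod 7).
    Then x = 346 + 1045·2 = 2436, valid modulo lcm(1045, 7) = 7315: x ≡ 2436 (mod 7315).
  Combine with x ≡ 7 (mod 9); new modulus lcm = 65835.
    Write x = 2436 + 7315·t and substitute into x ≡ 7 (mod 9): 7315·t ≡ 7 − 2436 = -2429 (mod 9).
    Reduce coefficients mod 9: 7·t ≡ 1 (mod 9).
    The inverse of 7 mod 9 is 4 (since 7·4 = 28 = 3·9 + 1), so t ≡ 4·1 = 4 ≡ 4 (mod 9).
    Then x = 2436 + 7315·4 = 31696, valid modulo lcm(7315, 9) = 65835: x ≡ 31696 (mod 65835).
Verify against each original: 31696 mod 19 = 4, 31696 mod 5 = 1, 31696 mod 11 = 5, 31696 mod 7 = 0, 31696 mod 9 = 7.

x ≡ 31696 (mod 65835).


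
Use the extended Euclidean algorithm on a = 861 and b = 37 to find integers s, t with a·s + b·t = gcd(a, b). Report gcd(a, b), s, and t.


Euclidean algorithm on (861, 37) — divide until remainder is 0:
  861 = 23 · 37 + 10
  37 = 3 · 10 + 7
  10 = 1 · 7 + 3
  7 = 2 · 3 + 1
  3 = 3 · 1 + 0
gcd(861, 37) = 1.
Track Bezout coefficients alongside the remainders: start with r₀ = 861 = a·1 + b·0 (s = 1, t = 0) and r₁ = 37 = a·0 + b·1 (s = 0, t = 1); each new remainder r_{k+1} = r_{k-1} − q_k·r_k inherits s_{k+1} = s_{k-1} − q_k·s_k, t_{k+1} = t_{k-1} − q_k·t_k, so r_k = a·s_k + b·t_k at every step:
  q = 23: r = 10, s = 1 − 23·0 = 1, t = 0 − 23·1 = -23  (check: 861·1 + 37·(-23) = 10)
  q = 3: r = 7, s = 0 − 3·1 = -3, t = 1 − 3·(-23) = 70  (check: 861·(-3) + 37·70 = 7)
  q = 1: r = 3, s = 1 − 1·(-3) = 4, t = -23 − 1·70 = -93  (check: 861·4 + 37·(-93) = 3)
  q = 2: r = 1, s = -3 − 2·4 = -11, t = 70 − 2·(-93) = 256  (check: 861·(-11) + 37·256 = 1)
The row with r = 1 (the gcd) gives the Bezout coefficients s = -11, t = 256.
Result: 861 · (-11) + 37 · (256) = 1.

gcd(861, 37) = 1; s = -11, t = 256 (check: 861·(-11) + 37·256 = 1).


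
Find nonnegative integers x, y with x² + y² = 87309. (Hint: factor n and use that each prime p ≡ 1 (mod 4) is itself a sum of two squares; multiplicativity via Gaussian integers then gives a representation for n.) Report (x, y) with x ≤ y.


Step 1: Factor n = 87309 = 3^2 · 89 · 109.
Step 2: Check the mod-4 condition on each prime factor: 3 ≡ 3 (mod 4), exponent 2 (must be even); 89 ≡ 1 (mod 4), exponent 1; 109 ≡ 1 (mod 4), exponent 1.
All primes ≡ 3 (mod 4) appear to even exponent (or don't appear), so by the two-squares theorem n IS expressible as a sum of two squares.
Step 3: Build a representation. Group n = k² · m with k = 3 and m = 89 · 109 = 9701 (a product of primes ≡ 1 (mod 4)); a representation of m scales to one of n via (k·x)² + (k·y)² = k²(x² + y²). Each prime p ≡ 1 (mod 4) is itself a sum of two squares; find a² by testing p − a² for a perfect square:
  89: 89 − 1² = 88, 89 − 2² = 85, 89 − 3² = 80, 89 − 4² = 73, 89 − 5² = 64 = 8² ⇒ 89 = 5² + 8².
  109: 109 − 1² = 108, 109 − 2² = 105, 109 − 3² = 100 = 10² ⇒ 109 = 3² + 10².
  Combine using the Brahmagupta–Fibonacci identity (a² + b²)(c² + d²) = (ac − bd)² + (ad + bc)² = (ac + bd)² + (ad − bc)²:
  89 · 109 = 9701: from (5² + 8²)(3² + 10²), take (5·3 − 8·10, 5·10 + 8·3) = (15 − 80, 50 + 24) = (-65, 74); dropping signs (only squares matter) gives (65, 74); check 65² + 74² = 4225 + 5476 = 9701 ✓.
  Scale by k = 3: (3·65, 3·74) = (195, 222).
Step 4: Order so x ≤ y and verify: 195² + 222² = 38025 + 49284 = 87309 = n. ✓

n = 87309 = 195² + 222² (one valid representation with x ≤ y).


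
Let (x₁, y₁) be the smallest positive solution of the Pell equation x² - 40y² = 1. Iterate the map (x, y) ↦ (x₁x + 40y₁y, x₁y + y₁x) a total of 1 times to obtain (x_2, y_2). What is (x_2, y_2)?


Step 1: Find the fundamental solution (x₁, y₁) of x² - 40y² = 1.
  Expand √40 as a continued fraction. a₀ = ⌊√40⌋ = 6; iterate m_{k+1} = d_k·a_k − m_k, d_{k+1} = (40 − m_{k+1}²)/d_k, a_{k+1} = ⌊(a₀ + m_{k+1})/d_{k+1}⌋ (starting m₀ = 0, d₀ = 1), with convergents p_k = a_k·p_{k-1} + p_{k-2}, q_k = a_k·q_{k-1} + q_{k-2} (p₋₁ = 1, q₋₁ = 0):
  k = 0: a₀ = 6; p₀/q₀ = 6/1; p₀² − 40·q₀² = 36 − 40 = -4.
  k = 1: m = 6, d = 4, a = ⌊(6 + 6)/4⌋ = 3; p/q = (3·6 + 1)/(3·1 + 0) = 19/3; p² − 40·q² = 361 − 360 = 1.
  The first convergent with p² − 40·q² = 1 gives the fundamental solution (x₁, y₁) = (19, 3).
Step 2: Apply the recurrence (x_{n+1}, y_{n+1}) = (x₁x_n + 40y₁y_n, x₁y_n + y₁x_n) repeatedly.
  From (x_1, y_1) = (19, 3): x_2 = 19·19 + 40·3·3 = 721; y_2 = 19·3 + 3·19 = 114.
Step 3: Verify x_2² - 40·y_2² = 519841 - 519840 = 1 (should be 1). ✓

(x_1, y_1) = (19, 3); (x_2, y_2) = (721, 114).


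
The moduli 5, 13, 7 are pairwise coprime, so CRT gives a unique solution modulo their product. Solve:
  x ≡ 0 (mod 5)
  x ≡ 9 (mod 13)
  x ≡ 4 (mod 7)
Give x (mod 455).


Moduli 5, 13, 7 are pairwise coprime; by CRT there is a unique solution modulo M = 5 · 13 · 7 = 455.
Solve pairwise, accumulating the modulus:
  Start with x ≡ 0 (mod 5).
  Combine with x ≡ 9 (mod 13): since gcd(5, 13) = 1, we get a unique residue mod 65.
    Write x = 0 + 5·t and substitute into x ≡ 9 (mod 13): 5·t ≡ 9 − 0 = 9 (mod 13).
    The inverse of 5 mod 13 is 8 (since 5·8 = 40 = 3·13 + 1), so t ≡ 8·9 = 72 ≡ 7 (mod 13).
    Then x = 0 + 5·7 = 35, valid modulo lcm(5, 13) = 65: x ≡ 35 (mod 65).
  Combine with x ≡ 4 (mod 7): since gcd(65, 7) = 1, we get a unique residue mod 455.
    Write x = 35 + 65·t and substitute into x ≡ 4 (mod 7): 65·t ≡ 4 − 35 = -31 (mod 7).
    Reduce coefficients mod 7: 2·t ≡ 4 (mod 7).
    The inverse of 2 mod 7 is 4 (since 2·4 = 8 = 1·7 + 1), so t ≡ 4·4 = 16 ≡ 2 (mod 7).
    Then x = 35 + 65·2 = 165, valid modulo lcm(65, 7) = 455: x ≡ 165 (mod 455).
Verify: 165 mod 5 = 0 ✓, 165 mod 13 = 9 ✓, 165 mod 7 = 4 ✓.

x ≡ 165 (mod 455).


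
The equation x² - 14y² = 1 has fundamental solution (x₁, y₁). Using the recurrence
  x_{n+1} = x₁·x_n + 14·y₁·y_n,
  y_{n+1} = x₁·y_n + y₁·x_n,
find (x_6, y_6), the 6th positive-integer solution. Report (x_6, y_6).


Step 1: Find the fundamental solution (x₁, y₁) of x² - 14y² = 1.
  Expand √14 as a continued fraction. a₀ = ⌊√14⌋ = 3; iterate m_{k+1} = d_k·a_k − m_k, d_{k+1} = (14 − m_{k+1}²)/d_k, a_{k+1} = ⌊(a₀ + m_{k+1})/d_{k+1}⌋ (starting m₀ = 0, d₀ = 1), with convergents p_k = a_k·p_{k-1} + p_{k-2}, q_k = a_k·q_{k-1} + q_{k-2} (p₋₁ = 1, q₋₁ = 0):
  k = 0: a₀ = 3; p₀/q₀ = 3/1; p₀² − 14·q₀² = 9 − 14 = -5.
  k = 1: m = 3, d = 5, a = ⌊(3 + 3)/5⌋ = 1; p/q = (1·3 + 1)/(1·1 + 0) = 4/1; p² − 14·q² = 16 − 14 = 2.
  k = 2: m = 2, d = 2, a = ⌊(3 + 2)/2⌋ = 2; p/q = (2·4 + 3)/(2·1 + 1) = 11/3; p² − 14·q² = 121 − 126 = -5.
  k = 3: m = 2, d = 5, a = ⌊(3 + 2)/5⌋ = 1; p/q = (1·11 + 4)/(1·3 + 1) = 15/4; p² − 14·q² = 225 − 224 = 1.
  The first convergent with p² − 14·q² = 1 gives the fundamental solution (x₁, y₁) = (15, 4).
Step 2: Apply the recurrence (x_{n+1}, y_{n+1}) = (x₁x_n + 14y₁y_n, x₁y_n + y₁x_n) repeatedly.
  From (x_1, y_1) = (15, 4): x_2 = 15·15 + 14·4·4 = 449; y_2 = 15·4 + 4·15 = 120.
  From (x_2, y_2) = (449, 120): x_3 = 15·449 + 14·4·120 = 13455; y_3 = 15·120 + 4·449 = 3596.
  From (x_3, y_3) = (13455, 3596): x_4 = 15·13455 + 14·4·3596 = 403201; y_4 = 15·3596 + 4·13455 = 107760.
  From (x_4, y_4) = (403201, 107760): x_5 = 15·403201 + 14·4·107760 = 12082575; y_5 = 15·107760 + 4·403201 = 3229204.
  From (x_5, y_5) = (12082575, 3229204): x_6 = 15·12082575 + 14·4·3229204 = 362074049; y_6 = 15·3229204 + 4·12082575 = 96768360.
Step 3: Verify x_6² - 14·y_6² = 131097616959254401 - 131097616959254400 = 1 (should be 1). ✓

(x_1, y_1) = (15, 4); (x_6, y_6) = (362074049, 96768360).


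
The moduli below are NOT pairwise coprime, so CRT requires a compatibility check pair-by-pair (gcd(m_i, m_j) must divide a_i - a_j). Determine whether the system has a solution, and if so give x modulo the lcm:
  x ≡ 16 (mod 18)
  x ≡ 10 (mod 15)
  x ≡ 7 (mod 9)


Moduli 18, 15, 9 are not pairwise coprime, so CRT works modulo lcm(m_i) when all pairwise compatibility conditions hold.
Pairwise compatibility: gcd(m_i, m_j) must divide a_i - a_j for every pair.
Merge one congruence at a time:
  Start: x ≡ 16 (mod 18).
  Combine with x ≡ 10 (mod 15): gcd(18, 15) = 3; 10 - 16 = -6, which IS divisible by 3, so compatible.
    Write x = 16 + 18·t and substitute into x ≡ 10 (mod 15): 18·t ≡ 10 − 16 = -6 (mod 15).
    Divide the congruence (and modulus) by g = 3: 6·t ≡ -2 (mod 5).
    Reduce coefficients mod 5: 1·t ≡ 3 (mod 5).
    So t ≡ 3 (mod 5).
    Then x = 16 + 18·3 = 70, valid modulo lcm(18, 15) = 90: x ≡ 70 (mod 90).
  Combine with x ≡ 7 (mod 9): gcd(90, 9) = 9; 7 - 70 = -63, which IS divisible by 9, so compatible.
    Write x = 70 + 90·t and substitute into x ≡ 7 (mod 9): 90·t ≡ 7 − 70 = -63 (mod 9).
    Divide the congruence (and modulus) by g = 9: 10·t ≡ -7 (mod 1).
    Modulo 1 every t works; take t = 0.
    Then x = 70 + 90·0 = 70, valid modulo lcm(90, 9) = 90: x ≡ 70 (mod 90).
Verify: 70 mod 18 = 16, 70 mod 15 = 10, 70 mod 9 = 7.

x ≡ 70 (mod 90).


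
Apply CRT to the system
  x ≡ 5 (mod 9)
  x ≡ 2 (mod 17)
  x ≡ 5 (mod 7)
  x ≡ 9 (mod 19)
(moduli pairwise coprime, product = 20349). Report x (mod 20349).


Product of moduli M = 9 · 17 · 7 · 19 = 20349.
Merge one congruence at a time:
  Start: x ≡ 5 (mod 9).
  Combine with x ≡ 2 (mod 17); new modulus lcm = 153.
    Write x = 5 + 9·t and substitute into x ≡ 2 (mod 17): 9·t ≡ 2 − 5 = -3 (mod 17).
    Reduce coefficients mod 17: 9·t ≡ 14 (mod 17).
    The inverse of 9 mod 17 is 2 (since 9·2 = 18 = 1·17 + 1), so t ≡ 2·14 = 28 ≡ 11 (mod 17).
    Then x = 5 + 9·11 = 104, valid modulo lcm(9, 17) = 153: x ≡ 104 (mod 153).
  Combine with x ≡ 5 (mod 7); new modulus lcm = 1071.
    Write x = 104 + 153·t and substitute into x ≡ 5 (mod 7): 153·t ≡ 5 − 104 = -99 (mod 7).
    Reduce coefficients mod 7: 6·t ≡ 6 (mod 7).
    The inverse of 6 mod 7 is 6 (since 6·6 = 36 = 5·7 + 1), so t ≡ 6·6 = 36 ≡ 1 (mod 7).
    Then x = 104 + 153·1 = 257, valid modulo lcm(153, 7) = 1071: x ≡ 257 (mod 1071).
  Combine with x ≡ 9 (mod 19); new modulus lcm = 20349.
    Write x = 257 + 1071·t and substitute into x ≡ 9 (mod 19): 1071·t ≡ 9 − 257 = -248 (mod 19).
    Reduce coefficients mod 19: 7·t ≡ 18 (mod 19).
    The inverse of 7 mod 19 is 11 (since 7·11 = 77 = 4·19 + 1), so t ≡ 11·18 = 198 ≡ 8 (mod 19).
    Then x = 257 + 1071·8 = 8825, valid modulo lcm(1071, 19) = 20349: x ≡ 8825 (mod 20349).
Verify against each original: 8825 mod 9 = 5, 8825 mod 17 = 2, 8825 mod 7 = 5, 8825 mod 19 = 9.

x ≡ 8825 (mod 20349).


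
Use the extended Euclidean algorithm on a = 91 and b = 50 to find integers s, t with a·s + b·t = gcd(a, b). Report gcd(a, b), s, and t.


Euclidean algorithm on (91, 50) — divide until remainder is 0:
  91 = 1 · 50 + 41
  50 = 1 · 41 + 9
  41 = 4 · 9 + 5
  9 = 1 · 5 + 4
  5 = 1 · 4 + 1
  4 = 4 · 1 + 0
gcd(91, 50) = 1.
Track Bezout coefficients alongside the remainders: start with r₀ = 91 = a·1 + b·0 (s = 1, t = 0) and r₁ = 50 = a·0 + b·1 (s = 0, t = 1); each new remainder r_{k+1} = r_{k-1} − q_k·r_k inherits s_{k+1} = s_{k-1} − q_k·s_k, t_{k+1} = t_{k-1} − q_k·t_k, so r_k = a·s_k + b·t_k at every step:
  q = 1: r = 41, s = 1 − 1·0 = 1, t = 0 − 1·1 = -1  (check: 91·1 + 50·(-1) = 41)
  q = 1: r = 9, s = 0 − 1·1 = -1, t = 1 − 1·(-1) = 2  (check: 91·(-1) + 50·2 = 9)
  q = 4: r = 5, s = 1 − 4·(-1) = 5, t = -1 − 4·2 = -9  (check: 91·5 + 50·(-9) = 5)
  q = 1: r = 4, s = -1 − 1·5 = -6, t = 2 − 1·(-9) = 11  (check: 91·(-6) + 50·11 = 4)
  q = 1: r = 1, s = 5 − 1·(-6) = 11, t = -9 − 1·11 = -20  (check: 91·11 + 50·(-20) = 1)
The row with r = 1 (the gcd) gives the Bezout coefficients s = 11, t = -20.
Result: 91 · (11) + 50 · (-20) = 1.

gcd(91, 50) = 1; s = 11, t = -20 (check: 91·11 + 50·(-20) = 1).


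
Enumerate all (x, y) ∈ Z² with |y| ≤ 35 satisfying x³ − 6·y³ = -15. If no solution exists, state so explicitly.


The equation is x³ - 6y³ = -15. For fixed y, x³ = 6·y³ − 15, so a solution requires the RHS to be a perfect cube.
Strategy: iterate y from -35 to 35, compute RHS = 6·y³ − 15, and check whether it is a (positive or negative) perfect cube.
Check small values of y:
  y = 0: RHS = -15 is not a perfect cube.
  y = 1: RHS = -9 is not a perfect cube.
  y = -1: RHS = -21 is not a perfect cube.
  y = 2: RHS = 33 is not a perfect cube.
  y = -2: RHS = -63 is not a perfect cube.
  y = 3: RHS = 147 is not a perfect cube.
  y = -3: RHS = -177 is not a perfect cube.
Continuing the search up to |y| = 35 finds no solutions either.
No (x, y) in the scanned range satisfies the equation.

No integer solutions with |y| ≤ 35.


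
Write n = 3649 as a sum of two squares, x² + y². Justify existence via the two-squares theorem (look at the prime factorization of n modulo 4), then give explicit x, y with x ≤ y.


Step 1: Factor n = 3649 = 41 · 89.
Step 2: Check the mod-4 condition on each prime factor: 41 ≡ 1 (mod 4), exponent 1; 89 ≡ 1 (mod 4), exponent 1.
All primes ≡ 3 (mod 4) appear to even exponent (or don't appear), so by the two-squares theorem n IS expressible as a sum of two squares.
Step 3: Build a representation. Here n = 41 · 89 is a product of primes ≡ 1 (mod 4). Each prime p ≡ 1 (mod 4) is itself a sum of two squares; find a² by testing p − a² for a perfect square:
  41: 41 − 1² = 40, 41 − 2² = 37, 41 − 3² = 32, 41 − 4² = 25 = 5² ⇒ 41 = 4² + 5².
  89: 89 − 1² = 88, 89 − 2² = 85, 89 − 3² = 80, 89 − 4² = 73, 89 − 5² = 64 = 8² ⇒ 89 = 5² + 8².
  Combine using the Brahmagupta–Fibonacci identity (a² + b²)(c² + d²) = (ac − bd)² + (ad + bc)² = (ac + bd)² + (ad − bc)²:
  41 · 89 = 3649: from (4² + 5²)(5² + 8²), take (4·5 − 5·8, 4·8 + 5·5) = (20 − 40, 32 + 25) = (-20, 57); dropping signs (only squares matter) gives (20, 57); check 20² + 57² = 400 + 3249 = 3649 ✓.
Step 4: Order so x ≤ y and verify: 20² + 57² = 400 + 3249 = 3649 = n. ✓

n = 3649 = 20² + 57² (one valid representation with x ≤ y).


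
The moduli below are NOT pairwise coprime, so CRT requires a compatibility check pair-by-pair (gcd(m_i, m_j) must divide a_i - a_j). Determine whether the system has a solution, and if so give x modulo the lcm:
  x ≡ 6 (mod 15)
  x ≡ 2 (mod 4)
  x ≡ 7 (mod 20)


Moduli 15, 4, 20 are not pairwise coprime, so CRT works modulo lcm(m_i) when all pairwise compatibility conditions hold.
Pairwise compatibility: gcd(m_i, m_j) must divide a_i - a_j for every pair.
Merge one congruence at a time:
  Start: x ≡ 6 (mod 15).
  Combine with x ≡ 2 (mod 4): gcd(15, 4) = 1; 2 - 6 = -4, which IS divisible by 1, so compatible.
    Write x = 6 + 15·t and substitute into x ≡ 2 (mod 4): 15·t ≡ 2 − 6 = -4 (mod 4).
    Reduce coefficients mod 4: 3·t ≡ 0 (mod 4).
    The inverse of 3 mod 4 is 3 (since 3·3 = 9 = 2·4 + 1), so t ≡ 3·0 = 0 ≡ 0 (mod 4).
    Then x = 6 + 15·0 = 6, valid modulo lcm(15, 4) = 60: x ≡ 6 (mod 60).
  Combine with x ≡ 7 (mod 20): gcd(60, 20) = 20, and 7 - 6 = 1 is NOT divisible by 20.
    ⇒ system is inconsistent (no integer solution).

No solution (the system is inconsistent).


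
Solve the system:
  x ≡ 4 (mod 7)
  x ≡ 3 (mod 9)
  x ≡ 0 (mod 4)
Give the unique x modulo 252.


Moduli 7, 9, 4 are pairwise coprime; by CRT there is a unique solution modulo M = 7 · 9 · 4 = 252.
Solve pairwise, accumulating the modulus:
  Start with x ≡ 4 (mod 7).
  Combine with x ≡ 3 (mod 9): since gcd(7, 9) = 1, we get a unique residue mod 63.
    Write x = 4 + 7·t and substitute into x ≡ 3 (mod 9): 7·t ≡ 3 − 4 = -1 (mod 9).
    Reduce coefficients mod 9: 7·t ≡ 8 (mod 9).
    The inverse of 7 mod 9 is 4 (since 7·4 = 28 = 3·9 + 1), so t ≡ 4·8 = 32 ≡ 5 (mod 9).
    Then x = 4 + 7·5 = 39, valid modulo lcm(7, 9) = 63: x ≡ 39 (mod 63).
  Combine with x ≡ 0 (mod 4): since gcd(63, 4) = 1, we get a unique residue mod 252.
    Write x = 39 + 63·t and substitute into x ≡ 0 (mod 4): 63·t ≡ 0 − 39 = -39 (mod 4).
    Reduce coefficients mod 4: 3·t ≡ 1 (mod 4).
    The inverse of 3 mod 4 is 3 (since 3·3 = 9 = 2·4 + 1), so t ≡ 3·1 = 3 ≡ 3 (mod 4).
    Then x = 39 + 63·3 = 228, valid modulo lcm(63, 4) = 252: x ≡ 228 (mod 252).
Verify: 228 mod 7 = 4 ✓, 228 mod 9 = 3 ✓, 228 mod 4 = 0 ✓.

x ≡ 228 (mod 252).


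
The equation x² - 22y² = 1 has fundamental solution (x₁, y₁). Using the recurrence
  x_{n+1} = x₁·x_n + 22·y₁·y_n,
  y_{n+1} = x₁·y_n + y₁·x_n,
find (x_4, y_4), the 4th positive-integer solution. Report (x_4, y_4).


Step 1: Find the fundamental solution (x₁, y₁) of x² - 22y² = 1.
  Expand √22 as a continued fraction. a₀ = ⌊√22⌋ = 4; iterate m_{k+1} = d_k·a_k − m_k, d_{k+1} = (22 − m_{k+1}²)/d_k, a_{k+1} = ⌊(a₀ + m_{k+1})/d_{k+1}⌋ (starting m₀ = 0, d₀ = 1), with convergents p_k = a_k·p_{k-1} + p_{k-2}, q_k = a_k·q_{k-1} + q_{k-2} (p₋₁ = 1, q₋₁ = 0):
  k = 0: a₀ = 4; p₀/q₀ = 4/1; p₀² − 22·q₀² = 16 − 22 = -6.
  k = 1: m = 4, d = 6, a = ⌊(4 + 4)/6⌋ = 1; p/q = (1·4 + 1)/(1·1 + 0) = 5/1; p² − 22·q² = 25 − 22 = 3.
  k = 2: m = 2, d = 3, a = ⌊(4 + 2)/3⌋ = 2; p/q = (2·5 + 4)/(2·1 + 1) = 14/3; p² − 22·q² = 196 − 198 = -2.
  k = 3: m = 4, d = 2, a = ⌊(4 + 4)/2⌋ = 4; p/q = (4·14 + 5)/(4·3 + 1) = 61/13; p² − 22·q² = 3721 − 3718 = 3.
  k = 4: m = 4, d = 3, a = ⌊(4 + 4)/3⌋ = 2; p/q = (2·61 + 14)/(2·13 + 3) = 136/29; p² − 22·q² = 18496 − 18502 = -6.
  k = 5: m = 2, d = 6, a = ⌊(4 + 2)/6⌋ = 1; p/q = (1·136 + 61)/(1·29 + 13) = 197/42; p² − 22·q² = 38809 − 38808 = 1.
  The first convergent with p² − 22·q² = 1 gives the fundamental solution (x₁, y₁) = (197, 42).
Step 2: Apply the recurrence (x_{n+1}, y_{n+1}) = (x₁x_n + 22y₁y_n, x₁y_n + y₁x_n) repeatedly.
  From (x_1, y_1) = (197, 42): x_2 = 197·197 + 22·42·42 = 77617; y_2 = 197·42 + 42·197 = 16548.
  From (x_2, y_2) = (77617, 16548): x_3 = 197·77617 + 22·42·16548 = 30580901; y_3 = 197·16548 + 42·77617 = 6519870.
  From (x_3, y_3) = (30580901, 6519870): x_4 = 197·30580901 + 22·42·6519870 = 12048797377; y_4 = 197·6519870 + 42·30580901 = 2568812232.
Step 3: Verify x_4² - 22·y_4² = 145173518232002080129 - 145173518232002080128 = 1 (should be 1). ✓

(x_1, y_1) = (197, 42); (x_4, y_4) = (12048797377, 2568812232).


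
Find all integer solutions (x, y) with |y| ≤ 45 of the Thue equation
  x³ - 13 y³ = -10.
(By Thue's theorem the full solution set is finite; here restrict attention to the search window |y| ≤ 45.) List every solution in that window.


The equation is x³ - 13y³ = -10. For fixed y, x³ = 13·y³ − 10, so a solution requires the RHS to be a perfect cube.
Strategy: iterate y from -45 to 45, compute RHS = 13·y³ − 10, and check whether it is a (positive or negative) perfect cube.
Check small values of y:
  y = 0: RHS = -10 is not a perfect cube.
  y = 1: RHS = 3 is not a perfect cube.
  y = -1: RHS = -23 is not a perfect cube.
  y = 2: RHS = 94 is not a perfect cube.
  y = -2: RHS = -114 is not a perfect cube.
  y = 3: RHS = 341 is not a perfect cube.
  y = -3: RHS = -361 is not a perfect cube.
Continuing the search up to |y| = 45 finds no solutions either.
No (x, y) in the scanned range satisfies the equation.

No integer solutions with |y| ≤ 45.


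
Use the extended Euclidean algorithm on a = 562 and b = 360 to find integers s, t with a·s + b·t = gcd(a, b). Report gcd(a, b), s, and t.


Euclidean algorithm on (562, 360) — divide until remainder is 0:
  562 = 1 · 360 + 202
  360 = 1 · 202 + 158
  202 = 1 · 158 + 44
  158 = 3 · 44 + 26
  44 = 1 · 26 + 18
  26 = 1 · 18 + 8
  18 = 2 · 8 + 2
  8 = 4 · 2 + 0
gcd(562, 360) = 2.
Track Bezout coefficients alongside the remainders: start with r₀ = 562 = a·1 + b·0 (s = 1, t = 0) and r₁ = 360 = a·0 + b·1 (s = 0, t = 1); each new remainder r_{k+1} = r_{k-1} − q_k·r_k inherits s_{k+1} = s_{k-1} − q_k·s_k, t_{k+1} = t_{k-1} − q_k·t_k, so r_k = a·s_k + b·t_k at every step:
  q = 1: r = 202, s = 1 − 1·0 = 1, t = 0 − 1·1 = -1  (check: 562·1 + 360·(-1) = 202)
  q = 1: r = 158, s = 0 − 1·1 = -1, t = 1 − 1·(-1) = 2  (check: 562·(-1) + 360·2 = 158)
  q = 1: r = 44, s = 1 − 1·(-1) = 2, t = -1 − 1·2 = -3  (check: 562·2 + 360·(-3) = 44)
  q = 3: r = 26, s = -1 − 3·2 = -7, t = 2 − 3·(-3) = 11  (check: 562·(-7) + 360·11 = 26)
  q = 1: r = 18, s = 2 − 1·(-7) = 9, t = -3 − 1·11 = -14  (check: 562·9 + 360·(-14) = 18)
  q = 1: r = 8, s = -7 − 1·9 = -16, t = 11 − 1·(-14) = 25  (check: 562·(-16) + 360·25 = 8)
  q = 2: r = 2, s = 9 − 2·(-16) = 41, t = -14 − 2·25 = -64  (check: 562·41 + 360·(-64) = 2)
The row with r = 2 (the gcd) gives the Bezout coefficients s = 41, t = -64.
Result: 562 · (41) + 360 · (-64) = 2.

gcd(562, 360) = 2; s = 41, t = -64 (check: 562·41 + 360·(-64) = 2).


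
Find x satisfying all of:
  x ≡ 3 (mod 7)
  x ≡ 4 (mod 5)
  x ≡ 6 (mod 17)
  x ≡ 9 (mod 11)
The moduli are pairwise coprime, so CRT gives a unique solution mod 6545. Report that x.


Product of moduli M = 7 · 5 · 17 · 11 = 6545.
Merge one congruence at a time:
  Start: x ≡ 3 (mod 7).
  Combine with x ≡ 4 (mod 5); new modulus lcm = 35.
    Write x = 3 + 7·t and substitute into x ≡ 4 (mod 5): 7·t ≡ 4 − 3 = 1 (mod 5).
    Reduce coefficients mod 5: 2·t ≡ 1 (mod 5).
    The inverse of 2 mod 5 is 3 (since 2·3 = 6 = 1·5 + 1), so t ≡ 3·1 = 3 ≡ 3 (mod 5).
    Then x = 3 + 7·3 = 24, valid modulo lcm(7, 5) = 35: x ≡ 24 (mod 35).
  Combine with x ≡ 6 (mod 17); new modulus lcm = 595.
    Write x = 24 + 35·t and substitute into x ≡ 6 (mod 17): 35·t ≡ 6 − 24 = -18 (mod 17).
    Reduce coefficients mod 17: 1·t ≡ 16 (mod 17).
    So t ≡ 16 (mod 17).
    Then x = 24 + 35·16 = 584, valid modulo lcm(35, 17) = 595: x ≡ 584 (mod 595).
  Combine with x ≡ 9 (mod 11); new modulus lcm = 6545.
    Write x = 584 + 595·t and substitute into x ≡ 9 (mod 11): 595·t ≡ 9 − 584 = -575 (mod 11).
    Reduce coefficients mod 11: 1·t ≡ 8 (mod 11).
    So t ≡ 8 (mod 11).
    Then x = 584 + 595·8 = 5344, valid modulo lcm(595, 11) = 6545: x ≡ 5344 (mod 6545).
Verify against each original: 5344 mod 7 = 3, 5344 mod 5 = 4, 5344 mod 17 = 6, 5344 mod 11 = 9.

x ≡ 5344 (mod 6545).


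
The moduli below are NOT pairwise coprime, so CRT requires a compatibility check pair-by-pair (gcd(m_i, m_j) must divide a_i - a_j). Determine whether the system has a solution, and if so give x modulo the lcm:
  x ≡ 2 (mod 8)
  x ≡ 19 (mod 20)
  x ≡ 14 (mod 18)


Moduli 8, 20, 18 are not pairwise coprime, so CRT works modulo lcm(m_i) when all pairwise compatibility conditions hold.
Pairwise compatibility: gcd(m_i, m_j) must divide a_i - a_j for every pair.
Merge one congruence at a time:
  Start: x ≡ 2 (mod 8).
  Combine with x ≡ 19 (mod 20): gcd(8, 20) = 4, and 19 - 2 = 17 is NOT divisible by 4.
    ⇒ system is inconsistent (no integer solution).

No solution (the system is inconsistent).


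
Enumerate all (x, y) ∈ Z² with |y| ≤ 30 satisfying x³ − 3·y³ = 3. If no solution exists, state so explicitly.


The equation is x³ - 3y³ = 3. For fixed y, x³ = 3·y³ + 3, so a solution requires the RHS to be a perfect cube.
Strategy: iterate y from -30 to 30, compute RHS = 3·y³ + 3, and check whether it is a (positive or negative) perfect cube.
Check small values of y:
  y = 0: RHS = 3 is not a perfect cube.
  y = 1: RHS = 6 is not a perfect cube.
  y = -1: RHS = 0 = (0)³ ⇒ x = 0 works.
  y = 2: RHS = 27 = (3)³ ⇒ x = 3 works.
  y = -2: RHS = -21 is not a perfect cube.
  y = 3: RHS = 84 is not a perfect cube.
  y = -3: RHS = -78 is not a perfect cube.
Continuing the search up to |y| = 30 finds no further solutions beyond those listed.
Collected solutions: (0, -1), (3, 2).

Solutions (with |y| ≤ 30): (0, -1), (3, 2).


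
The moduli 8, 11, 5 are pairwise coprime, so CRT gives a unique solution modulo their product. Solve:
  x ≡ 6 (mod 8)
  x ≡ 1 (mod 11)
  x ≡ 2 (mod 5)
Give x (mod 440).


Moduli 8, 11, 5 are pairwise coprime; by CRT there is a unique solution modulo M = 8 · 11 · 5 = 440.
Solve pairwise, accumulating the modulus:
  Start with x ≡ 6 (mod 8).
  Combine with x ≡ 1 (mod 11): since gcd(8, 11) = 1, we get a unique residue mod 88.
    Write x = 6 + 8·t and substitute into x ≡ 1 (mod 11): 8·t ≡ 1 − 6 = -5 (mod 11).
    Reduce coefficients mod 11: 8·t ≡ 6 (mod 11).
    The inverse of 8 mod 11 is 7 (since 8·7 = 56 = 5·11 + 1), so t ≡ 7·6 = 42 ≡ 9 (mod 11).
    Then x = 6 + 8·9 = 78, valid modulo lcm(8, 11) = 88: x ≡ 78 (mod 88).
  Combine with x ≡ 2 (mod 5): since gcd(88, 5) = 1, we get a unique residue mod 440.
    Write x = 78 + 88·t and substitute into x ≡ 2 (mod 5): 88·t ≡ 2 − 78 = -76 (mod 5).
    Reduce coefficients mod 5: 3·t ≡ 4 (mod 5).
    The inverse of 3 mod 5 is 2 (since 3·2 = 6 = 1·5 + 1), so t ≡ 2·4 = 8 ≡ 3 (mod 5).
    Then x = 78 + 88·3 = 342, valid modulo lcm(88, 5) = 440: x ≡ 342 (mod 440).
Verify: 342 mod 8 = 6 ✓, 342 mod 11 = 1 ✓, 342 mod 5 = 2 ✓.

x ≡ 342 (mod 440).


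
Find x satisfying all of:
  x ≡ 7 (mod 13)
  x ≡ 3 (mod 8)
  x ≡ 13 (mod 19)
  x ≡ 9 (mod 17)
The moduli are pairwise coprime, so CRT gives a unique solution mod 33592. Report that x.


Product of moduli M = 13 · 8 · 19 · 17 = 33592.
Merge one congruence at a time:
  Start: x ≡ 7 (mod 13).
  Combine with x ≡ 3 (mod 8); new modulus lcm = 104.
    Write x = 7 + 13·t and substitute into x ≡ 3 (mod 8): 13·t ≡ 3 − 7 = -4 (mod 8).
    Reduce coefficients mod 8: 5·t ≡ 4 (mod 8).
    The inverse of 5 mod 8 is 5 (since 5·5 = 25 = 3·8 + 1), so t ≡ 5·4 = 20 ≡ 4 (mod 8).
    Then x = 7 + 13·4 = 59, valid modulo lcm(13, 8) = 104: x ≡ 59 (mod 104).
  Combine with x ≡ 13 (mod 19); new modulus lcm = 1976.
    Write x = 59 + 104·t and substitute into x ≡ 13 (mod 19): 104·t ≡ 13 − 59 = -46 (mod 19).
    Reduce coefficients mod 19: 9·t ≡ 11 (mod 19).
    The inverse of 9 mod 19 is 17 (since 9·17 = 153 = 8·19 + 1), so t ≡ 17·11 = 187 ≡ 16 (mod 19).
    Then x = 59 + 104·16 = 1723, valid modulo lcm(104, 19) = 1976: x ≡ 1723 (mod 1976).
  Combine with x ≡ 9 (mod 17); new modulus lcm = 33592.
    Write x = 1723 + 1976·t and substitute into x ≡ 9 (mod 17): 1976·t ≡ 9 − 1723 = -1714 (mod 17).
    Reduce coefficients mod 17: 4·t ≡ 3 (mod 17).
    The inverse of 4 mod 17 is 13 (since 4·13 = 52 = 3·17 + 1), so t ≡ 13·3 = 39 ≡ 5 (mod 17).
    Then x = 1723 + 1976·5 = 11603, valid modulo lcm(1976, 17) = 33592: x ≡ 11603 (mod 33592).
Verify against each original: 11603 mod 13 = 7, 11603 mod 8 = 3, 11603 mod 19 = 13, 11603 mod 17 = 9.

x ≡ 11603 (mod 33592).


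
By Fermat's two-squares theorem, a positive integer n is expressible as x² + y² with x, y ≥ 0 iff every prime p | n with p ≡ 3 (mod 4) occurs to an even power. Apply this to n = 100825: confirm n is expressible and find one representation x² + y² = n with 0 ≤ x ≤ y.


Step 1: Factor n = 100825 = 5^2 · 37 · 109.
Step 2: Check the mod-4 condition on each prime factor: 5 ≡ 1 (mod 4), exponent 2; 37 ≡ 1 (mod 4), exponent 1; 109 ≡ 1 (mod 4), exponent 1.
All primes ≡ 3 (mod 4) appear to even exponent (or don't appear), so by the two-squares theorem n IS expressible as a sum of two squares.
Step 3: Build a representation. Group n = k² · m with k = 5 and m = 37 · 109 = 4033 (a product of primes ≡ 1 (mod 4)); a representation of m scales to one of n via (k·x)² + (k·y)² = k²(x² + y²). Each prime p ≡ 1 (mod 4) is itself a sum of two squares; find a² by testing p − a² for a perfect square:
  37: 37 − 1² = 36 = 6² ⇒ 37 = 1² + 6².
  109: 109 − 1² = 108, 109 − 2² = 105, 109 − 3² = 100 = 10² ⇒ 109 = 3² + 10².
  Combine using the Brahmagupta–Fibonacci identity (a² + b²)(c² + d²) = (ac − bd)² + (ad + bc)² = (ac + bd)² + (ad − bc)²:
  37 · 109 = 4033: from (1² + 6²)(3² + 10²), take (1·3 − 6·10, 1·10 + 6·3) = (3 − 60, 10 + 18) = (-57, 28); dropping signs (only squares matter) gives (57, 28); check 57² + 28² = 3249 + 784 = 4033 ✓.
  Scale by k = 5: (5·57, 5·28) = (285, 140).
Step 4: Order so x ≤ y and verify: 140² + 285² = 19600 + 81225 = 100825 = n. ✓

n = 100825 = 140² + 285² (one valid representation with x ≤ y).


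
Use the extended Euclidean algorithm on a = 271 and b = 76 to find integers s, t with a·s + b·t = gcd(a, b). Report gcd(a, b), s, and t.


Euclidean algorithm on (271, 76) — divide until remainder is 0:
  271 = 3 · 76 + 43
  76 = 1 · 43 + 33
  43 = 1 · 33 + 10
  33 = 3 · 10 + 3
  10 = 3 · 3 + 1
  3 = 3 · 1 + 0
gcd(271, 76) = 1.
Track Bezout coefficients alongside the remainders: start with r₀ = 271 = a·1 + b·0 (s = 1, t = 0) and r₁ = 76 = a·0 + b·1 (s = 0, t = 1); each new remainder r_{k+1} = r_{k-1} − q_k·r_k inherits s_{k+1} = s_{k-1} − q_k·s_k, t_{k+1} = t_{k-1} − q_k·t_k, so r_k = a·s_k + b·t_k at every step:
  q = 3: r = 43, s = 1 − 3·0 = 1, t = 0 − 3·1 = -3  (check: 271·1 + 76·(-3) = 43)
  q = 1: r = 33, s = 0 − 1·1 = -1, t = 1 − 1·(-3) = 4  (check: 271·(-1) + 76·4 = 33)
  q = 1: r = 10, s = 1 − 1·(-1) = 2, t = -3 − 1·4 = -7  (check: 271·2 + 76·(-7) = 10)
  q = 3: r = 3, s = -1 − 3·2 = -7, t = 4 − 3·(-7) = 25  (check: 271·(-7) + 76·25 = 3)
  q = 3: r = 1, s = 2 − 3·(-7) = 23, t = -7 − 3·25 = -82  (check: 271·23 + 76·(-82) = 1)
The row with r = 1 (the gcd) gives the Bezout coefficients s = 23, t = -82.
Result: 271 · (23) + 76 · (-82) = 1.

gcd(271, 76) = 1; s = 23, t = -82 (check: 271·23 + 76·(-82) = 1).


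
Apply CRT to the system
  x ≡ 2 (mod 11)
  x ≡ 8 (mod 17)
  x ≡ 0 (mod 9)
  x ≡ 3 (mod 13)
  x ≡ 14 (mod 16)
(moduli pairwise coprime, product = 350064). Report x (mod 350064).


Product of moduli M = 11 · 17 · 9 · 13 · 16 = 350064.
Merge one congruence at a time:
  Start: x ≡ 2 (mod 11).
  Combine with x ≡ 8 (mod 17); new modulus lcm = 187.
    Write x = 2 + 11·t and substitute into x ≡ 8 (mod 17): 11·t ≡ 8 − 2 = 6 (mod 17).
    The inverse of 11 mod 17 is 14 (since 11·14 = 154 = 9·17 + 1), so t ≡ 14·6 = 84 ≡ 16 (mod 17).
    Then x = 2 + 11·16 = 178, valid modulo lcm(11, 17) = 187: x ≡ 178 (mod 187).
  Combine with x ≡ 0 (mod 9); new modulus lcm = 1683.
    Write x = 178 + 187·t and substitute into x ≡ 0 (mod 9): 187·t ≡ 0 − 178 = -178 (mod 9).
    Reduce coefficients mod 9: 7·t ≡ 2 (mod 9).
    The inverse of 7 mod 9 is 4 (since 7·4 = 28 = 3·9 + 1), so t ≡ 4·2 = 8 ≡ 8 (mod 9).
    Then x = 178 + 187·8 = 1674, valid modulo lcm(187, 9) = 1683: x ≡ 1674 (mod 1683).
  Combine with x ≡ 3 (mod 13); new modulus lcm = 21879.
    Write x = 1674 + 1683·t and substitute into x ≡ 3 (mod 13): 1683·t ≡ 3 − 1674 = -1671 (mod 13).
    Reduce coefficients mod 13: 6·t ≡ 6 (mod 13).
    The inverse of 6 mod 13 is 11 (since 6·11 = 66 = 5·13 + 1), so t ≡ 11·6 = 66 ≡ 1 (mod 13).
    Then x = 1674 + 1683·1 = 3357, valid modulo lcm(1683, 13) = 21879: x ≡ 3357 (mod 21879).
  Combine with x ≡ 14 (mod 16); new modulus lcm = 350064.
    Write x = 3357 + 21879·t and substitute into x ≡ 14 (mod 16): 21879·t ≡ 14 − 3357 = -3343 (mod 16).
    Reduce coefficients mod 16: 7·t ≡ 1 (mod 16).
    The inverse of 7 mod 16 is 7 (since 7·7 = 49 = 3·16 + 1), so t ≡ 7·1 = 7 ≡ 7 (mod 16).
    Then x = 3357 + 21879·7 = 156510, valid modulo lcm(21879, 16) = 350064: x ≡ 156510 (mod 350064).
Verify against each original: 156510 mod 11 = 2, 156510 mod 17 = 8, 156510 mod 9 = 0, 156510 mod 13 = 3, 156510 mod 16 = 14.

x ≡ 156510 (mod 350064).


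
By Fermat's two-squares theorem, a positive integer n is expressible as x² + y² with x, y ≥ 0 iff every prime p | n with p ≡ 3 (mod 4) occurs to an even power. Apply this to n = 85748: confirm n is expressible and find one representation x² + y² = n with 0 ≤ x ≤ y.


Step 1: Factor n = 85748 = 2^2 · 13 · 17 · 97.
Step 2: Check the mod-4 condition on each prime factor: 2 = 2 (special); 13 ≡ 1 (mod 4), exponent 1; 17 ≡ 1 (mod 4), exponent 1; 97 ≡ 1 (mod 4), exponent 1.
All primes ≡ 3 (mod 4) appear to even exponent (or don't appear), so by the two-squares theorem n IS expressible as a sum of two squares.
Step 3: Build a representation. Group n = k² · m with k = 2 and m = 13 · 17 · 97 = 21437 (a product of primes ≡ 1 (mod 4)); a representation of m scales to one of n via (k·x)² + (k·y)² = k²(x² + y²). Each prime p ≡ 1 (mod 4) is itself a sum of two squares; find a² by testing p − a² for a perfect square:
  13: 13 − 1² = 12, 13 − 2² = 9 = 3² ⇒ 13 = 2² + 3².
  17: 17 − 1² = 16 = 4² ⇒ 17 = 1² + 4².
  97: 97 − 1² = 96, 97 − 2² = 93, 97 − 3² = 88, 97 − 4² = 81 = 9² ⇒ 97 = 4² + 9².
  Combine using the Brahmagupta–Fibonacci identity (a² + b²)(c² + d²) = (ac − bd)² + (ad + bc)² = (ac + bd)² + (ad − bc)²:
  13 · 17 = 221: from (2² + 3²)(1² + 4²), take (2·1 − 3·4, 2·4 + 3·1) = (2 − 12, 8 + 3) = (-10, 11); dropping signs (only squares matter) gives (10, 11); check 10² + 11² = 100 + 121 = 221 ✓.
  221 · 97 = 21437: from (10² + 11²)(4² + 9²), take (10·4 − 11·9, 10·9 + 11·4) = (40 − 99, 90 + 44) = (-59, 134); dropping signs (only squares matter) gives (59, 134); check 59² + 134² = 3481 + 17956 = 21437 ✓.
  Scale by k = 2: (2·59, 2·134) = (118, 268).
Step 4: Order so x ≤ y and verify: 118² + 268² = 13924 + 71824 = 85748 = n. ✓

n = 85748 = 118² + 268² (one valid representation with x ≤ y).
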